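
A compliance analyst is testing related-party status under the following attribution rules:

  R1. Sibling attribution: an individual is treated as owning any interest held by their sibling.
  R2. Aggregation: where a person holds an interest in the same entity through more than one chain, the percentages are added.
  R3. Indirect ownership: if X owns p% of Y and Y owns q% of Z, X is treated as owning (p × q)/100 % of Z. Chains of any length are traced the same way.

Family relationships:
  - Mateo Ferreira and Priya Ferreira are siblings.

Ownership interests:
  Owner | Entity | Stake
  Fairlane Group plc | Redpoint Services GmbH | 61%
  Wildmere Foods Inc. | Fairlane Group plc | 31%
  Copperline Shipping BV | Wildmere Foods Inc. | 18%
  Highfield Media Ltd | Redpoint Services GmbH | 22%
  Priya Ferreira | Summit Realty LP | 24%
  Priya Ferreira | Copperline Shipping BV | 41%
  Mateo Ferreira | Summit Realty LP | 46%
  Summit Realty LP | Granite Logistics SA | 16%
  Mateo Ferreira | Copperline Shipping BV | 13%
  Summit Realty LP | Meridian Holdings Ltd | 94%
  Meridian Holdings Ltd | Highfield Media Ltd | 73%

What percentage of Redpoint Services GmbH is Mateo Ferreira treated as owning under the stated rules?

12.405532%

By sibling attribution (R1), Mateo Ferreira is treated as also owning Priya Ferreira's interest in Copperline Shipping BV, giving 13% + 41% = 54%.
By sibling attribution (R1), Mateo Ferreira is treated as also owning Priya Ferreira's interest in Summit Realty LP, giving 46% + 24% = 70%.
Chain via Copperline Shipping BV → Wildmere Foods Inc. → Fairlane Group plc (R3): 54% × 18% × 31% × 61% = 1.838052% of Redpoint Services GmbH.
Chain via Summit Realty LP → Meridian Holdings Ltd → Highfield Media Ltd (R3): 70% × 94% × 73% × 22% = 10.56748% of Redpoint Services GmbH.
Aggregating (R2): 1.838052% + 10.56748% = 12.405532%.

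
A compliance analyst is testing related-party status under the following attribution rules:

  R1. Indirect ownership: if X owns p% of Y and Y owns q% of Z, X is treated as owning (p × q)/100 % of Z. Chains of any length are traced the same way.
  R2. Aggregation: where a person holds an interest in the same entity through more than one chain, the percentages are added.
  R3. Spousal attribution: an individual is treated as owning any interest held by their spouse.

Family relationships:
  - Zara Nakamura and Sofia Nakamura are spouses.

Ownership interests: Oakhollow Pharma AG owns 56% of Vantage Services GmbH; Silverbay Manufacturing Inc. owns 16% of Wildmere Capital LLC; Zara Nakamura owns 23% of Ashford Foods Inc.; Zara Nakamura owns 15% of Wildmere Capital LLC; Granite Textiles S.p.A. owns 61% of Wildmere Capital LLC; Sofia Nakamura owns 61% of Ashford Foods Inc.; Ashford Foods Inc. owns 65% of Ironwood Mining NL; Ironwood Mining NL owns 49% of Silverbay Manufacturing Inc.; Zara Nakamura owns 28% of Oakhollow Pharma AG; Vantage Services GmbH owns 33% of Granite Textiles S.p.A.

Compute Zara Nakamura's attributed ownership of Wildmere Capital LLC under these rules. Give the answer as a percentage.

22.437024%

By spousal attribution (R3), Zara Nakamura is treated as also owning Sofia Nakamura's interest in Ashford Foods Inc, giving 23% + 61% = 84%.
Chain via Oakhollow Pharma AG → Vantage Services GmbH → Granite Textiles S.p.A. (R1): 28% × 56% × 33% × 61% = 3.156384% of Wildmere Capital LLC.
Chain via Ashford Foods Inc. → Ironwood Mining NL → Silverbay Manufacturing Inc. (R1): 84% × 65% × 49% × 16% = 4.28064% of Wildmere Capital LLC.
Direct interest in Wildmere Capital LLC: 15%.
Aggregating (R2): 3.156384% + 4.28064% + 15% = 22.437024%.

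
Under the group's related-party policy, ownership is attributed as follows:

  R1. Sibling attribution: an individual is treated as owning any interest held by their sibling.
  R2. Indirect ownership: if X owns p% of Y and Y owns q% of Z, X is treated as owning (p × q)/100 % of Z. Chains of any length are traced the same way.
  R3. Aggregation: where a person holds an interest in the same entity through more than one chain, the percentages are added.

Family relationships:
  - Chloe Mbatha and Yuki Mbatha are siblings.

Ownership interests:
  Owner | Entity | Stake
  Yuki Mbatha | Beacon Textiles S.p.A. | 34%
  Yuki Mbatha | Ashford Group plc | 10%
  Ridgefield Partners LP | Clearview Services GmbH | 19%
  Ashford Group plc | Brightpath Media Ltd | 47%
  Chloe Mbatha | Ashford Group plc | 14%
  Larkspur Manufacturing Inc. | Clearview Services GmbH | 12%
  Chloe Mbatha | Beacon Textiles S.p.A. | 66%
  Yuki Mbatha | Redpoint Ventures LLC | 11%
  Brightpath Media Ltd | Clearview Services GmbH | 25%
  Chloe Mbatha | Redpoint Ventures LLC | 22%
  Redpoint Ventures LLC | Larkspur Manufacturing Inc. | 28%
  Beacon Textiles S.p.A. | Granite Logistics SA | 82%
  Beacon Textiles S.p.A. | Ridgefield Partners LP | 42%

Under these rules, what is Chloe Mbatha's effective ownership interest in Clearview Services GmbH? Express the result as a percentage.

By sibling attribution (R1), Chloe Mbatha is treated as also owning Yuki Mbatha's interest in Ashford Group plc, giving 14% + 10% = 24%.
By sibling attribution (R1), Chloe Mbatha is treated as also owning Yuki Mbatha's interest in Beacon Textiles S.p.A, giving 66% + 34% = 100%.
By sibling attribution (R1), Chloe Mbatha is treated as also owning Yuki Mbatha's interest in Redpoint Ventures LLC, giving 22% + 11% = 33%.
Chain via Ashford Group plc → Brightpath Media Ltd (R2): 24% × 47% × 25% = 2.82% of Clearview Services GmbH.
Chain via Beacon Textiles S.p.A. → Ridgefield Partners LP (R2): 100% × 42% × 19% = 7.98% of Clearview Services GmbH.
Chain via Redpoint Ventures LLC → Larkspur Manufacturing Inc. (R2): 33% × 28% × 12% = 1.1088% of Clearview Services GmbH.
Aggregating (R3): 2.82% + 7.98% + 1.1088% = 11.9088%.

11.9088%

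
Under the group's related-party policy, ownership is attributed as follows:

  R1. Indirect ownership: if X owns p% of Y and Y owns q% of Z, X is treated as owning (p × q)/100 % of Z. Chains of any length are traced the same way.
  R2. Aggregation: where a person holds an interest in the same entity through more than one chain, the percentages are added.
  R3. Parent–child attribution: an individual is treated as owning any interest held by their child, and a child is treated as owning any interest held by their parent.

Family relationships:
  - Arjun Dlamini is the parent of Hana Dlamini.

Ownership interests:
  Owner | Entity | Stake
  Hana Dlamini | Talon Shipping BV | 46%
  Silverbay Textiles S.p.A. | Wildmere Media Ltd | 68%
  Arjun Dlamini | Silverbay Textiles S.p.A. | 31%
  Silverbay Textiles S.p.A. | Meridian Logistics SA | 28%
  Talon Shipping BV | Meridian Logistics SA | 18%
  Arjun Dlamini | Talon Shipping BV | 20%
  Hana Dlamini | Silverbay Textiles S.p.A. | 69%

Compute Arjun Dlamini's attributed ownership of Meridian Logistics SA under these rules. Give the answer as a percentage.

By parent–child attribution (R3), Arjun Dlamini is treated as also owning Hana Dlamini's interest in Talon Shipping BV, giving 20% + 46% = 66%.
By parent–child attribution (R3), Arjun Dlamini is treated as also owning Hana Dlamini's interest in Silverbay Textiles S.p.A, giving 31% + 69% = 100%.
Chain via Talon Shipping BV (R1): 66% × 18% = 11.88% of Meridian Logistics SA.
Chain via Silverbay Textiles S.p.A. (R1): 100% × 28% = 28% of Meridian Logistics SA.
Aggregating (R2): 11.88% + 28% = 39.88%.

39.88%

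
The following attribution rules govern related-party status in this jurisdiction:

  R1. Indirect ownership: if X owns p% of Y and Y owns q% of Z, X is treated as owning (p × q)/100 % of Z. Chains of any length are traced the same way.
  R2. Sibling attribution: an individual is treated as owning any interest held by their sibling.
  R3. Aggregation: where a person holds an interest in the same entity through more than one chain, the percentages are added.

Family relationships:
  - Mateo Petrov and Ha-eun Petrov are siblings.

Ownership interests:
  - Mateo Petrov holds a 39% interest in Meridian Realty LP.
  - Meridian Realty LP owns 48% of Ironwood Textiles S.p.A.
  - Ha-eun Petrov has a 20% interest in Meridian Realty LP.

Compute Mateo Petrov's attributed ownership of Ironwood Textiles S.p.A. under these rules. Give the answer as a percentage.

By sibling attribution (R2), Mateo Petrov is treated as also owning Ha-eun Petrov's interest in Meridian Realty LP, giving 39% + 20% = 59%.
Chain via Meridian Realty LP (R1): 59% × 48% = 28.32% of Ironwood Textiles S.p.A.

28.32%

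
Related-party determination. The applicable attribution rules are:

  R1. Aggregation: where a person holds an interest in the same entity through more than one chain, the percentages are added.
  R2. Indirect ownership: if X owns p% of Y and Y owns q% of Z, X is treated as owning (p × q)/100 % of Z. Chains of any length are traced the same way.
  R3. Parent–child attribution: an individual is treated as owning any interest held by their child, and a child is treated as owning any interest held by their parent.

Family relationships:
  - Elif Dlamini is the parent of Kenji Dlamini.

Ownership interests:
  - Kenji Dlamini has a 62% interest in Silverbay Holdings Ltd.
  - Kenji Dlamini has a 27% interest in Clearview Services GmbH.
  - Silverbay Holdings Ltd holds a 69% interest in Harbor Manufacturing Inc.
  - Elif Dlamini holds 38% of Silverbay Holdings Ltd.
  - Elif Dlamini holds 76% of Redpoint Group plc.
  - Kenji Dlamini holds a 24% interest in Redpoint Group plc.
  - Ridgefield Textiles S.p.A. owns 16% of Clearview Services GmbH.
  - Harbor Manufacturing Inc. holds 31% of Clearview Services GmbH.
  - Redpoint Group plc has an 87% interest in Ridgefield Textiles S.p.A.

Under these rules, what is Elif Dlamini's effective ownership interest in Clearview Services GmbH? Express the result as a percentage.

By parent–child attribution (R3), Elif Dlamini is treated as also owning Kenji Dlamini's interest in Redpoint Group plc, giving 76% + 24% = 100%.
By parent–child attribution (R3), Elif Dlamini is treated as also owning Kenji Dlamini's interest in Silverbay Holdings Ltd, giving 38% + 62% = 100%.
By parent–child attribution (R3), Elif Dlamini is treated as owning Kenji Dlamini's 27% interest in Clearview Services GmbH.
Chain via Redpoint Group plc → Ridgefield Textiles S.p.A. (R2): 100% × 87% × 16% = 13.92% of Clearview Services GmbH.
Chain via Silverbay Holdings Ltd → Harbor Manufacturing Inc. (R2): 100% × 69% × 31% = 21.39% of Clearview Services GmbH.
Direct interest in Clearview Services GmbH: 27%.
Aggregating (R1): 13.92% + 21.39% + 27% = 62.31%.

62.31%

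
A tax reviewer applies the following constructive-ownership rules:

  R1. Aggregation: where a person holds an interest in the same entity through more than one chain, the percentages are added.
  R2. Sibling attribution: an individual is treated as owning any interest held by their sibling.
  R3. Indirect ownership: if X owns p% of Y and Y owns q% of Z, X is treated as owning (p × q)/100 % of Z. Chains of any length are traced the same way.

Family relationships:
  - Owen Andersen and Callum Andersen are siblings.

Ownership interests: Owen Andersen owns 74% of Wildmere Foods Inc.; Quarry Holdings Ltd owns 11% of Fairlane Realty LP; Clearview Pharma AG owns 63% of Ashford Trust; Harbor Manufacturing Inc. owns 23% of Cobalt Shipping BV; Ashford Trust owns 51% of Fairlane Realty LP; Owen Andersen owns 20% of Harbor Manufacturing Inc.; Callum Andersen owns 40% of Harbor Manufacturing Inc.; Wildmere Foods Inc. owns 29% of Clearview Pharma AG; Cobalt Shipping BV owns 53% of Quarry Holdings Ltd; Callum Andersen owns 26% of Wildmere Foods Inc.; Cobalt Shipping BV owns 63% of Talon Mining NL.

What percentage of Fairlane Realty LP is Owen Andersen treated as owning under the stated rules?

10.12224%

By sibling attribution (R2), Owen Andersen is treated as also owning Callum Andersen's interest in Harbor Manufacturing Inc, giving 20% + 40% = 60%.
By sibling attribution (R2), Owen Andersen is treated as also owning Callum Andersen's interest in Wildmere Foods Inc, giving 74% + 26% = 100%.
Chain via Harbor Manufacturing Inc. → Cobalt Shipping BV → Quarry Holdings Ltd (R3): 60% × 23% × 53% × 11% = 0.80454% of Fairlane Realty LP.
Chain via Wildmere Foods Inc. → Clearview Pharma AG → Ashford Trust (R3): 100% × 29% × 63% × 51% = 9.3177% of Fairlane Realty LP.
Aggregating (R1): 0.80454% + 9.3177% = 10.12224%.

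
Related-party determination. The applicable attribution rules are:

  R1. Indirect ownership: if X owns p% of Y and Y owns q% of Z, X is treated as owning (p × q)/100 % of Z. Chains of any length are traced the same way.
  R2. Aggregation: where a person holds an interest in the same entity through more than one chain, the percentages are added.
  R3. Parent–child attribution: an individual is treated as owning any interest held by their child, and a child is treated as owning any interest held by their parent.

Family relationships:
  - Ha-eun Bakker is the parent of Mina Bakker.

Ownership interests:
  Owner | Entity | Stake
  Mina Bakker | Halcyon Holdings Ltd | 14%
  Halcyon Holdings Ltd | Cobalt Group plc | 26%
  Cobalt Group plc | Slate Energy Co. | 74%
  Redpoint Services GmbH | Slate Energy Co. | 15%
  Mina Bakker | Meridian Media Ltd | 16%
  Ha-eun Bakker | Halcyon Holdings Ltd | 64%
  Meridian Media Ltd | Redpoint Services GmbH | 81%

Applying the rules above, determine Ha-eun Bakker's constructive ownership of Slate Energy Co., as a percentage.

By parent–child attribution (R3), Ha-eun Bakker is treated as also owning Mina Bakker's interest in Halcyon Holdings Ltd, giving 64% + 14% = 78%.
By parent–child attribution (R3), Ha-eun Bakker is treated as owning Mina Bakker's 16% interest in Meridian Media Ltd.
Chain via Halcyon Holdings Ltd → Cobalt Group plc (R1): 78% × 26% × 74% = 15.0072% of Slate Energy Co.
Chain via Meridian Media Ltd → Redpoint Services GmbH (R1): 16% × 81% × 15% = 1.944% of Slate Energy Co.
Aggregating (R2): 15.0072% + 1.944% = 16.9512%.

16.9512%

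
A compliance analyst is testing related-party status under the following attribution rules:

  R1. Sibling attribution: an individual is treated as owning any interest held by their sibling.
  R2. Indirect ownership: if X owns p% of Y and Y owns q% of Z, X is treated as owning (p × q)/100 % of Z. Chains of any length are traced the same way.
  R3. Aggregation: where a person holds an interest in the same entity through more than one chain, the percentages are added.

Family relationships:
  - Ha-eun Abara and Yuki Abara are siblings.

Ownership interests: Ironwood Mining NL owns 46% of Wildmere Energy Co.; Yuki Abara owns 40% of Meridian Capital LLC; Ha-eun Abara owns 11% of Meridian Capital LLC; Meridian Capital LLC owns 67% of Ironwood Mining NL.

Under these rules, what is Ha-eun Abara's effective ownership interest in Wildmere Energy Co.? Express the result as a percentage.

By sibling attribution (R1), Ha-eun Abara is treated as also owning Yuki Abara's interest in Meridian Capital LLC, giving 11% + 40% = 51%.
Chain via Meridian Capital LLC → Ironwood Mining NL (R2): 51% × 67% × 46% = 15.7182% of Wildmere Energy Co.

15.7182%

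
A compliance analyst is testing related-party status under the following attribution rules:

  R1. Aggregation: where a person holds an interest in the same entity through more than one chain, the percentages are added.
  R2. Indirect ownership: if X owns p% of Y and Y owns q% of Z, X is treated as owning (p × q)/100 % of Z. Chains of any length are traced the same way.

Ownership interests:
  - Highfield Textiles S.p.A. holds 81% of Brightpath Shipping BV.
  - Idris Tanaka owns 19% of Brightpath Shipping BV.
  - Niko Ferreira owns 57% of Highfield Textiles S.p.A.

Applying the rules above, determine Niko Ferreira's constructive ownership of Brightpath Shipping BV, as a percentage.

Chain via Highfield Textiles S.p.A. (R2): 57% × 81% = 46.17% of Brightpath Shipping BV.

46.17%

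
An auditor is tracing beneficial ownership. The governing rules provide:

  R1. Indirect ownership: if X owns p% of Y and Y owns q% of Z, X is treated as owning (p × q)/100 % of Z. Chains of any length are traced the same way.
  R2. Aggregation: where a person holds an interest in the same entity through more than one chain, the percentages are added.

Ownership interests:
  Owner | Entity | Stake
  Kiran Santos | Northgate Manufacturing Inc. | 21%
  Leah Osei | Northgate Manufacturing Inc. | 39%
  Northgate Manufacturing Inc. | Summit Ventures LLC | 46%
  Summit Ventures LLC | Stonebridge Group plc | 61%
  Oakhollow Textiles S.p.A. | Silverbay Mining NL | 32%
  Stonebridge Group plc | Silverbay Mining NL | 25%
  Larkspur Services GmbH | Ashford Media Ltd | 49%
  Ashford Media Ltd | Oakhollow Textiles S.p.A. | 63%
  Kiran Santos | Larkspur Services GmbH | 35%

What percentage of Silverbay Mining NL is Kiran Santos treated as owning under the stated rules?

4.93059%

Chain via Northgate Manufacturing Inc. → Summit Ventures LLC → Stonebridge Group plc (R1): 21% × 46% × 61% × 25% = 1.47315% of Silverbay Mining NL.
Chain via Larkspur Services GmbH → Ashford Media Ltd → Oakhollow Textiles S.p.A. (R1): 35% × 49% × 63% × 32% = 3.45744% of Silverbay Mining NL.
Aggregating (R2): 1.47315% + 3.45744% = 4.93059%.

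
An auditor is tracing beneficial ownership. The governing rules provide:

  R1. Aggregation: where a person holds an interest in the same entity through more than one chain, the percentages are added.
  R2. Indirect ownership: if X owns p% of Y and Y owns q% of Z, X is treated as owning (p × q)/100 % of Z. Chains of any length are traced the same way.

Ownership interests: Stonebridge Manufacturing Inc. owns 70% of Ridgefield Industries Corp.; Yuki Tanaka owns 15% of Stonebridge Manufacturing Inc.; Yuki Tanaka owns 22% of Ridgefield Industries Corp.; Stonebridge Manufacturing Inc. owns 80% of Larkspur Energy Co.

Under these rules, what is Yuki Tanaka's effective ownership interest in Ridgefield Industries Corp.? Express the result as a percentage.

Chain via Stonebridge Manufacturing Inc. (R2): 15% × 70% = 10.5% of Ridgefield Industries Corp.
Direct interest in Ridgefield Industries Corp: 22%.
Aggregating (R1): 10.5% + 22% = 32.5%.

32.5%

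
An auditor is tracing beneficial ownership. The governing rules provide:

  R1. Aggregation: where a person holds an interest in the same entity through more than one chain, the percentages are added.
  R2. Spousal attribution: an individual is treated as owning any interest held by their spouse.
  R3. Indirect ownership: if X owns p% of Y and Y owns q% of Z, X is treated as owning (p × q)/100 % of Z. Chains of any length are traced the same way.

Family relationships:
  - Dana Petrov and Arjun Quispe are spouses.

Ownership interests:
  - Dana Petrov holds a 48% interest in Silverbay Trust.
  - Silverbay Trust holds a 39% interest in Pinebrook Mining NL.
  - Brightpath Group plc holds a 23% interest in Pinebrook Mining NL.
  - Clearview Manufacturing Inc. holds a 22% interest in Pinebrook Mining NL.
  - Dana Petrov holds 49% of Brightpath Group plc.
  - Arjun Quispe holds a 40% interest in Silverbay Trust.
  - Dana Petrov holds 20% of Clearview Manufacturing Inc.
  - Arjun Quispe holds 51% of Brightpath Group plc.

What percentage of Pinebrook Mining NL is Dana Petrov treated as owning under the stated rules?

61.72%

By spousal attribution (R2), Dana Petrov is treated as also owning Arjun Quispe's interest in Silverbay Trust, giving 48% + 40% = 88%.
By spousal attribution (R2), Dana Petrov is treated as also owning Arjun Quispe's interest in Brightpath Group plc, giving 49% + 51% = 100%.
Chain via Silverbay Trust (R3): 88% × 39% = 34.32% of Pinebrook Mining NL.
Chain via Brightpath Group plc (R3): 100% × 23% = 23% of Pinebrook Mining NL.
Chain via Clearview Manufacturing Inc. (R3): 20% × 22% = 4.4% of Pinebrook Mining NL.
Aggregating (R1): 34.32% + 23% + 4.4% = 61.72%.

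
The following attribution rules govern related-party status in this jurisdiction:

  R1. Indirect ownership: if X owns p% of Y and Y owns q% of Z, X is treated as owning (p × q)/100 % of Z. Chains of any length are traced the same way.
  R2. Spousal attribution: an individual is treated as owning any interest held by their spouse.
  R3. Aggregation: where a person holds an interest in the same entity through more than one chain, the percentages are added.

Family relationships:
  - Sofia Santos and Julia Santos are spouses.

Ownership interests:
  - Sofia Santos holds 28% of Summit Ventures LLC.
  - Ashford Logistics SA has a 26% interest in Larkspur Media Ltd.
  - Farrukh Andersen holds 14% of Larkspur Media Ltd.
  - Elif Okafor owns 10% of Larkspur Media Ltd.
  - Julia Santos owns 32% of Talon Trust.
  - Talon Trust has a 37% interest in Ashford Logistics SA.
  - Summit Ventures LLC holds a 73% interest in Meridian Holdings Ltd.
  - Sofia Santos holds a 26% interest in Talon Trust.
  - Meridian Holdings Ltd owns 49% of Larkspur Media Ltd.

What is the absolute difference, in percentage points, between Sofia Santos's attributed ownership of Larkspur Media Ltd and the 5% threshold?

By spousal attribution (R2), Sofia Santos is treated as also owning Julia Santos's interest in Talon Trust, giving 26% + 32% = 58%.
Chain via Summit Ventures LLC → Meridian Holdings Ltd (R1): 28% × 73% × 49% = 10.0156% of Larkspur Media Ltd.
Chain via Talon Trust → Ashford Logistics SA (R1): 58% × 37% × 26% = 5.5796% of Larkspur Media Ltd.
Aggregating (R3): 10.0156% + 5.5796% = 15.5952%.
15.5952% exceeds the 5% threshold by 10.5952 percentage points.

10.5952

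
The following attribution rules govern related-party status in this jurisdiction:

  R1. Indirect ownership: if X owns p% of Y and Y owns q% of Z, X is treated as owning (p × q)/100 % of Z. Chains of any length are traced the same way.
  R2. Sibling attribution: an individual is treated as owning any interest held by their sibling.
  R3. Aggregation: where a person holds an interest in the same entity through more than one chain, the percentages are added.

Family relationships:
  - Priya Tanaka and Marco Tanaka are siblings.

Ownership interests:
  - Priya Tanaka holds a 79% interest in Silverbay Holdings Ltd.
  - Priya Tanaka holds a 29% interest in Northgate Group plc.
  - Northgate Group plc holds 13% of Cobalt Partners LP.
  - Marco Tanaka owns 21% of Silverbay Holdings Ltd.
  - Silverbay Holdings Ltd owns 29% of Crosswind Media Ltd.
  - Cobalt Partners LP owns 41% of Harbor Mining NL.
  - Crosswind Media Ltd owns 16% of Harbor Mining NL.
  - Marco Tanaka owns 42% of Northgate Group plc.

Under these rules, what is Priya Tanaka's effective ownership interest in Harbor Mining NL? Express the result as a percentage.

8.4243%

By sibling attribution (R2), Priya Tanaka is treated as also owning Marco Tanaka's interest in Northgate Group plc, giving 29% + 42% = 71%.
By sibling attribution (R2), Priya Tanaka is treated as also owning Marco Tanaka's interest in Silverbay Holdings Ltd, giving 79% + 21% = 100%.
Chain via Northgate Group plc → Cobalt Partners LP (R1): 71% × 13% × 41% = 3.7843% of Harbor Mining NL.
Chain via Silverbay Holdings Ltd → Crosswind Media Ltd (R1): 100% × 29% × 16% = 4.64% of Harbor Mining NL.
Aggregating (R3): 3.7843% + 4.64% = 8.4243%.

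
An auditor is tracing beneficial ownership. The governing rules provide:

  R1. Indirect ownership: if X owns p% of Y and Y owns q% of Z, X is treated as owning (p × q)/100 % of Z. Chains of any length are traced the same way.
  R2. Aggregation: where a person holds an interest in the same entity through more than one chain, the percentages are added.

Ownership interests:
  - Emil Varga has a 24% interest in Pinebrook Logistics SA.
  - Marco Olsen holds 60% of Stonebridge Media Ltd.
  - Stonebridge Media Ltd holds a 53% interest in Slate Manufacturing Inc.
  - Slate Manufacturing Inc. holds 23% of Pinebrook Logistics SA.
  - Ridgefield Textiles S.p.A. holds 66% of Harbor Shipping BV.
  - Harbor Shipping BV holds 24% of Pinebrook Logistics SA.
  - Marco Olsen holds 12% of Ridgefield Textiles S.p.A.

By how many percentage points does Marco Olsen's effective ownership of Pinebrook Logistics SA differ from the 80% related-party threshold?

70.7852

Chain via Ridgefield Textiles S.p.A. → Harbor Shipping BV (R1): 12% × 66% × 24% = 1.9008% of Pinebrook Logistics SA.
Chain via Stonebridge Media Ltd → Slate Manufacturing Inc. (R1): 60% × 53% × 23% = 7.314% of Pinebrook Logistics SA.
Aggregating (R2): 1.9008% + 7.314% = 9.2148%.
9.2148% falls short of the 80% threshold by 70.7852 percentage points.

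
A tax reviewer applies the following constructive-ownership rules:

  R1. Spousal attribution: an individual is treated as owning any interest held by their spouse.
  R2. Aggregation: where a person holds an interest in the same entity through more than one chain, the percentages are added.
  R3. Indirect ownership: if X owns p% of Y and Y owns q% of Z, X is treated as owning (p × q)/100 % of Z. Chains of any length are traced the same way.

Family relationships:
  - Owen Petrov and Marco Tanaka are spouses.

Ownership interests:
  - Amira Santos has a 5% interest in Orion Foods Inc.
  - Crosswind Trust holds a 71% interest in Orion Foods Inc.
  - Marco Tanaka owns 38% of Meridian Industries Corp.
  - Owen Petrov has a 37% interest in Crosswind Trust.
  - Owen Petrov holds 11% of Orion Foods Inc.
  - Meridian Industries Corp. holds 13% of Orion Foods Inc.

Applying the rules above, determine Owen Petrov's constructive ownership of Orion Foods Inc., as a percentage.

By spousal attribution (R1), Owen Petrov is treated as owning Marco Tanaka's 38% interest in Meridian Industries Corp.
Chain via Crosswind Trust (R3): 37% × 71% = 26.27% of Orion Foods Inc.
Direct interest in Orion Foods Inc: 11%.
Chain via Meridian Industries Corp. (R3): 38% × 13% = 4.94% of Orion Foods Inc.
Aggregating (R2): 26.27% + 11% + 4.94% = 42.21%.

42.21%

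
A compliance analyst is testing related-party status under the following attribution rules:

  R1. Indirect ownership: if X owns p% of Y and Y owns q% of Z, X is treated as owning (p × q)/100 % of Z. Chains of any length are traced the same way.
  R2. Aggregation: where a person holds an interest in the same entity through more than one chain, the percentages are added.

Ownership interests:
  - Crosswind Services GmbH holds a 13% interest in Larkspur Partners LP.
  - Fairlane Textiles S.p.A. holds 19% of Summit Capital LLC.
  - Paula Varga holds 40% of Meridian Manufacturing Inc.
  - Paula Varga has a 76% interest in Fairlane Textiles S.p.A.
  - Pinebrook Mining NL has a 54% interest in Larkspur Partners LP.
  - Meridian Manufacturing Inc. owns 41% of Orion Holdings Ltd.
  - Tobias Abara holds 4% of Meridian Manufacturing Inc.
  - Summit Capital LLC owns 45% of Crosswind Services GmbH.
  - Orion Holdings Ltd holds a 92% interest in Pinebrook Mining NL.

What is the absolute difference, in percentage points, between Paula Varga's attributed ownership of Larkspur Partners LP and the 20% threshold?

Chain via Fairlane Textiles S.p.A. → Summit Capital LLC → Crosswind Services GmbH (R1): 76% × 19% × 45% × 13% = 0.84474% of Larkspur Partners LP.
Chain via Meridian Manufacturing Inc. → Orion Holdings Ltd → Pinebrook Mining NL (R1): 40% × 41% × 92% × 54% = 8.14752% of Larkspur Partners LP.
Aggregating (R2): 0.84474% + 8.14752% = 8.99226%.
8.99226% falls short of the 20% threshold by 11.00774 percentage points.

11.00774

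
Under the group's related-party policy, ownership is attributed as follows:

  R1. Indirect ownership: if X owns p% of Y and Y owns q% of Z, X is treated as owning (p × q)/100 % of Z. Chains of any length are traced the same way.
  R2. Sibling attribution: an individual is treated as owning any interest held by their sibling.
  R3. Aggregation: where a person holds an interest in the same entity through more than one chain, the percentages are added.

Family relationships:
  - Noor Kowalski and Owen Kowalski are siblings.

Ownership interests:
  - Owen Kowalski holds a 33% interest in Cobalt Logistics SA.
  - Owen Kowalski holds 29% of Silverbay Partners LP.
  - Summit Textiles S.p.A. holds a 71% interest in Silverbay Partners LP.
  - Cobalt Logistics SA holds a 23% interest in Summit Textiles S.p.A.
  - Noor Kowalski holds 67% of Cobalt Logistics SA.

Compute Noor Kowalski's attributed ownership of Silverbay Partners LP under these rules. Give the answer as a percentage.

By sibling attribution (R2), Noor Kowalski is treated as also owning Owen Kowalski's interest in Cobalt Logistics SA, giving 67% + 33% = 100%.
By sibling attribution (R2), Noor Kowalski is treated as owning Owen Kowalski's 29% interest in Silverbay Partners LP.
Chain via Cobalt Logistics SA → Summit Textiles S.p.A. (R1): 100% × 23% × 71% = 16.33% of Silverbay Partners LP.
Direct interest in Silverbay Partners LP: 29%.
Aggregating (R3): 16.33% + 29% = 45.33%.

45.33%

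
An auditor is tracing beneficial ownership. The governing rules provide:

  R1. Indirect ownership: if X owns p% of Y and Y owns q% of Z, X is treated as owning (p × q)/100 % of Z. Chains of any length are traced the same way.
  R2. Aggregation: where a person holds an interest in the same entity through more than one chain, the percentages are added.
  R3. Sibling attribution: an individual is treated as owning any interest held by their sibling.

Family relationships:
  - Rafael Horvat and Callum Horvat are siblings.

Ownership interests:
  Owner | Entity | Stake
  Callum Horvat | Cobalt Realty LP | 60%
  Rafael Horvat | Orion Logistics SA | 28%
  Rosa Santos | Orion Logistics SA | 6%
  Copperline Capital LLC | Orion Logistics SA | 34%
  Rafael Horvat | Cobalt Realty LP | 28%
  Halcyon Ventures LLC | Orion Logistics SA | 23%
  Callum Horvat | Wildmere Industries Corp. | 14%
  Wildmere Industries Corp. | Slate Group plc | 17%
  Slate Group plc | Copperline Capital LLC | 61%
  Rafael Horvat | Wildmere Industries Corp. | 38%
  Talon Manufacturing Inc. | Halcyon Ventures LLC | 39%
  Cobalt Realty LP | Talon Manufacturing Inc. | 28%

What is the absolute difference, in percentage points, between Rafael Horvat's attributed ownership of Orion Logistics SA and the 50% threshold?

17.956376

By sibling attribution (R3), Rafael Horvat is treated as also owning Callum Horvat's interest in Cobalt Realty LP, giving 28% + 60% = 88%.
By sibling attribution (R3), Rafael Horvat is treated as also owning Callum Horvat's interest in Wildmere Industries Corp, giving 38% + 14% = 52%.
Chain via Cobalt Realty LP → Talon Manufacturing Inc. → Halcyon Ventures LLC (R1): 88% × 28% × 39% × 23% = 2.210208% of Orion Logistics SA.
Chain via Wildmere Industries Corp. → Slate Group plc → Copperline Capital LLC (R1): 52% × 17% × 61% × 34% = 1.833416% of Orion Logistics SA.
Direct interest in Orion Logistics SA: 28%.
Aggregating (R2): 2.210208% + 1.833416% + 28% = 32.043624%.
32.043624% falls short of the 50% threshold by 17.956376 percentage points.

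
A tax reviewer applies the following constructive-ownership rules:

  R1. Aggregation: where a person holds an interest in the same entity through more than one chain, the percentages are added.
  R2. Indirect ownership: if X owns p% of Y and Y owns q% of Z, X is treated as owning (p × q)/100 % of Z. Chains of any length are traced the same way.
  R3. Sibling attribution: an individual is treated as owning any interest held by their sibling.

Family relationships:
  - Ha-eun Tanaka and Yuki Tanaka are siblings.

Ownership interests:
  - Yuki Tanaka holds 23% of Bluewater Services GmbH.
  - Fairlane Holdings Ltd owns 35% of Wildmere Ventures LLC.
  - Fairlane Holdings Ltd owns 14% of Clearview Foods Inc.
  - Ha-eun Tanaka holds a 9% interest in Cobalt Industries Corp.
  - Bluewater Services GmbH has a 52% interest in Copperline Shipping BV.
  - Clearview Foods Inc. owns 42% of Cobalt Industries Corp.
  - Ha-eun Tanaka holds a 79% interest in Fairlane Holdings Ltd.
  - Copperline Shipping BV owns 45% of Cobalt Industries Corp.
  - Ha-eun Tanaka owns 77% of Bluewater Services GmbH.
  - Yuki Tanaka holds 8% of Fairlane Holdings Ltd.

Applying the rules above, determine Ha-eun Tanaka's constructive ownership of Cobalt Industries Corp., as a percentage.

By sibling attribution (R3), Ha-eun Tanaka is treated as also owning Yuki Tanaka's interest in Bluewater Services GmbH, giving 77% + 23% = 100%.
By sibling attribution (R3), Ha-eun Tanaka is treated as also owning Yuki Tanaka's interest in Fairlane Holdings Ltd, giving 79% + 8% = 87%.
Chain via Bluewater Services GmbH → Copperline Shipping BV (R2): 100% × 52% × 45% = 23.4% of Cobalt Industries Corp.
Chain via Fairlane Holdings Ltd → Clearview Foods Inc. (R2): 87% × 14% × 42% = 5.1156% of Cobalt Industries Corp.
Direct interest in Cobalt Industries Corp: 9%.
Aggregating (R1): 23.4% + 5.1156% + 9% = 37.5156%.

37.5156%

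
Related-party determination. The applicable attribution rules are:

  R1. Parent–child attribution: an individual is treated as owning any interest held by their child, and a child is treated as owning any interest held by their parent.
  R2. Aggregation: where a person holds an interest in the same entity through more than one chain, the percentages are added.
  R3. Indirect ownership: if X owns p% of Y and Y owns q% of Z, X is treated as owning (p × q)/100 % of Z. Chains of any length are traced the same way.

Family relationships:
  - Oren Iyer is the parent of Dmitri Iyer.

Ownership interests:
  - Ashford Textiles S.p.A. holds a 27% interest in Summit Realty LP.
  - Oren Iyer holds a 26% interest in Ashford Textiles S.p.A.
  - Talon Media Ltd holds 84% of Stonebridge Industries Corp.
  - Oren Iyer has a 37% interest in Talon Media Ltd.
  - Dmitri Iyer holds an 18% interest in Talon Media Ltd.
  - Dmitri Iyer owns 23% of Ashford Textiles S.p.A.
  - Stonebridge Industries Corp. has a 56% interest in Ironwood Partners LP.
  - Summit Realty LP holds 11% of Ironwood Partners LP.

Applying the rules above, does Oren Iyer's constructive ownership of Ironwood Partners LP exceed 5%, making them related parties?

By parent–child attribution (R1), Oren Iyer is treated as also owning Dmitri Iyer's interest in Talon Media Ltd, giving 37% + 18% = 55%.
By parent–child attribution (R1), Oren Iyer is treated as also owning Dmitri Iyer's interest in Ashford Textiles S.p.A, giving 26% + 23% = 49%.
Chain via Talon Media Ltd → Stonebridge Industries Corp. (R3): 55% × 84% × 56% = 25.872% of Ironwood Partners LP.
Chain via Ashford Textiles S.p.A. → Summit Realty LP (R3): 49% × 27% × 11% = 1.4553% of Ironwood Partners LP.
Aggregating (R2): 25.872% + 1.4553% = 27.3273%.
27.3273% exceeds the 5% threshold, so Oren is a related party to Ironwood Partners LP.

Yes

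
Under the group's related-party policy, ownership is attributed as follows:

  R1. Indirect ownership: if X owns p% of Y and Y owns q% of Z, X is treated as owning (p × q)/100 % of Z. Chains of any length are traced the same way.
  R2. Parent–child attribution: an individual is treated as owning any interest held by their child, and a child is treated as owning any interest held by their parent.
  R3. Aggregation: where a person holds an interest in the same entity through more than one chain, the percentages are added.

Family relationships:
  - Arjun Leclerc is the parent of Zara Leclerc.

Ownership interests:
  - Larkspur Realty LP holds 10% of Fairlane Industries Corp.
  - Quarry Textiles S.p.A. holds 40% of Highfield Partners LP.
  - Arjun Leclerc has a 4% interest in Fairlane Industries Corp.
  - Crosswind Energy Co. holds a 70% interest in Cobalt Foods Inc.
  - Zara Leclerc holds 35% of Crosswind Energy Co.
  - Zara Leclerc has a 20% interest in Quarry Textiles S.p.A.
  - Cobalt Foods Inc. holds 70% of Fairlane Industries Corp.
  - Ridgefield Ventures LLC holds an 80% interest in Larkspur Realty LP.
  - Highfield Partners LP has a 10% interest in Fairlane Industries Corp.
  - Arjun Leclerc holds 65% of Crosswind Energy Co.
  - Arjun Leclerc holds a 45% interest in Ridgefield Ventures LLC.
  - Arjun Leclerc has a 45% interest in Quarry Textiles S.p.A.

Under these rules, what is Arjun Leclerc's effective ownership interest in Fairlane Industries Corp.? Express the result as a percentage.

By parent–child attribution (R2), Arjun Leclerc is treated as also owning Zara Leclerc's interest in Quarry Textiles S.p.A, giving 45% + 20% = 65%.
By parent–child attribution (R2), Arjun Leclerc is treated as also owning Zara Leclerc's interest in Crosswind Energy Co, giving 65% + 35% = 100%.
Chain via Quarry Textiles S.p.A. → Highfield Partners LP (R1): 65% × 40% × 10% = 2.6% of Fairlane Industries Corp.
Chain via Crosswind Energy Co. → Cobalt Foods Inc. (R1): 100% × 70% × 70% = 49% of Fairlane Industries Corp.
Chain via Ridgefield Ventures LLC → Larkspur Realty LP (R1): 45% × 80% × 10% = 3.6% of Fairlane Industries Corp.
Direct interest in Fairlane Industries Corp: 4%.
Aggregating (R3): 2.6% + 49% + 3.6% + 4% = 59.2%.

59.2%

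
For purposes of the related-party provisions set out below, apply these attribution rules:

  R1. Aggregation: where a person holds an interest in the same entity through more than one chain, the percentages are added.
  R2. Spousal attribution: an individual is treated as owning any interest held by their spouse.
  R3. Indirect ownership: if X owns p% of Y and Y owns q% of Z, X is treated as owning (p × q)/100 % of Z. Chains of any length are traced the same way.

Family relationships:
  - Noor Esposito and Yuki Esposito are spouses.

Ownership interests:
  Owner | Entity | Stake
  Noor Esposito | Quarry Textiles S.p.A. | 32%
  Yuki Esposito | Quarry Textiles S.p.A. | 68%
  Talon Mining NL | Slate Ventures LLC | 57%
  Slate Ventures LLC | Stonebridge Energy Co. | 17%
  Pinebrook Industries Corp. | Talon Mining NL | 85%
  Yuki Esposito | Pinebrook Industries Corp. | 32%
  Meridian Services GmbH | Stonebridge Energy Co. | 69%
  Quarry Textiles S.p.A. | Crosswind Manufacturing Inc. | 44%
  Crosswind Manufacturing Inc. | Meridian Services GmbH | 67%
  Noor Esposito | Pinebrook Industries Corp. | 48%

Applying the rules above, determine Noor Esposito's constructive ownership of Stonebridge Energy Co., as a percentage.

26.9304%

By spousal attribution (R2), Noor Esposito is treated as also owning Yuki Esposito's interest in Quarry Textiles S.p.A, giving 32% + 68% = 100%.
By spousal attribution (R2), Noor Esposito is treated as also owning Yuki Esposito's interest in Pinebrook Industries Corp, giving 48% + 32% = 80%.
Chain via Quarry Textiles S.p.A. → Crosswind Manufacturing Inc. → Meridian Services GmbH (R3): 100% × 44% × 67% × 69% = 20.3412% of Stonebridge Energy Co.
Chain via Pinebrook Industries Corp. → Talon Mining NL → Slate Ventures LLC (R3): 80% × 85% × 57% × 17% = 6.5892% of Stonebridge Energy Co.
Aggregating (R1): 20.3412% + 6.5892% = 26.9304%.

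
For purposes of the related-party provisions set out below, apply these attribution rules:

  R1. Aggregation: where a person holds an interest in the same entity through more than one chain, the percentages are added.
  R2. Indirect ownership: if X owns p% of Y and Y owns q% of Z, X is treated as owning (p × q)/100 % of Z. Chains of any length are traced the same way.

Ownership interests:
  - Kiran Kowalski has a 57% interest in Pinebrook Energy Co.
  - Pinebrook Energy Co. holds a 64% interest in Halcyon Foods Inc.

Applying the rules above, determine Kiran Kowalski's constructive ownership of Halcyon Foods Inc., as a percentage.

Chain via Pinebrook Energy Co. (R2): 57% × 64% = 36.48% of Halcyon Foods Inc.

36.48%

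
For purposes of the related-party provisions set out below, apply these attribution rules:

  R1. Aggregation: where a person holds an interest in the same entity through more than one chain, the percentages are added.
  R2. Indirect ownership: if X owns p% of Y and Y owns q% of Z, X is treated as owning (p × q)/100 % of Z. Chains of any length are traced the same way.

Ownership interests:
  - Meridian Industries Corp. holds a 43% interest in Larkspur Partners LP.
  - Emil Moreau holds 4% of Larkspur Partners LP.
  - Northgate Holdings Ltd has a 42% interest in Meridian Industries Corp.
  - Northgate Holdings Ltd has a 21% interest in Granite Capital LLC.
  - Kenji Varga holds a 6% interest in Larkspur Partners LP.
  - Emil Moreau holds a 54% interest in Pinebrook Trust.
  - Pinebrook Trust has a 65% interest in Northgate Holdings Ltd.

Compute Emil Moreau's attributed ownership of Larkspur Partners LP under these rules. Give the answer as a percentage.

Chain via Pinebrook Trust → Northgate Holdings Ltd → Meridian Industries Corp. (R2): 54% × 65% × 42% × 43% = 6.33906% of Larkspur Partners LP.
Direct interest in Larkspur Partners LP: 4%.
Aggregating (R1): 6.33906% + 4% = 10.33906%.

10.33906%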